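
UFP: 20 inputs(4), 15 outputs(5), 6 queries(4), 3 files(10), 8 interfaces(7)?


UFP = EI*4 + EO*5 + EQ*4 + ILF*10 + EIF*7
UFP = 20*4 + 15*5 + 6*4 + 3*10 + 8*7
UFP = 80 + 75 + 24 + 30 + 56
UFP = 265

265


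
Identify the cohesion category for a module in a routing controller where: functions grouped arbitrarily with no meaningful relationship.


Reasoning: Worst: random grouping
Type: Coincidental cohesion

Coincidental cohesion


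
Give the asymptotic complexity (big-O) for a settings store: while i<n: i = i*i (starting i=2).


Reasoning: squaring drives double-exponential growth; iterations ~ log log n
Complexity: O(log log n)

O(log log n)


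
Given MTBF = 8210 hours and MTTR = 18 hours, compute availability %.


Availability = MTBF / (MTBF + MTTR)
Availability = 8210 / (8210 + 18)
Availability = 8210 / 8228
Availability = 99.7812%

99.7812%


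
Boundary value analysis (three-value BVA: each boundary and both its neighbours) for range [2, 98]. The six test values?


Range: [2, 98]
Boundaries: just below min, min, min+1, max-1, max, just above max
Values: [1, 2, 3, 97, 98, 99]

[1, 2, 3, 97, 98, 99]


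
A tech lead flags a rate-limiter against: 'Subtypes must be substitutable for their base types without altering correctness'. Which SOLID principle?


This describes the Liskov Substitution Principle (LSP)

Liskov Substitution Principle (LSP)


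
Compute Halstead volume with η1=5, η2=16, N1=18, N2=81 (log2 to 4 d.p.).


Formula: V = N * log2(η), where N = N1 + N2 and η = η1 + η2
η = 5 + 16 = 21
N = 18 + 81 = 99
log2(21) ≈ 4.3923
V = 99 * 4.3923 = 434.84

434.84


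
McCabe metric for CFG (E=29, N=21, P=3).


Formula: V(G) = E - N + 2P
V(G) = 29 - 21 + 2*3
V(G) = 8 + 6
V(G) = 14

14


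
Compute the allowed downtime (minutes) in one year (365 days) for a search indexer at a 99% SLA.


Formula: allowed downtime = period * (100 - SLA) / 100
Period (year (365 days)) = 525600 minutes
Unavailability fraction = (100 - 99.0) / 100
Allowed downtime = 525600 * (100 - 99.0) / 100
Allowed downtime = 5256.0 minutes

5256.0 minutes


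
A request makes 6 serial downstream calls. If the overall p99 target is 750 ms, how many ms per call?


Formula: per_stage = total_budget / stages
per_stage = 750 / 6
per_stage = 125.0 ms

125.0 ms


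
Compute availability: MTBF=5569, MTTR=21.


Availability = MTBF / (MTBF + MTTR)
Availability = 5569 / (5569 + 21)
Availability = 5569 / 5590
Availability = 99.6243%

99.6243%


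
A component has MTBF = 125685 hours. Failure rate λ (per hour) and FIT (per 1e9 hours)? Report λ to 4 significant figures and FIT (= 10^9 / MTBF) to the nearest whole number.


Formula: λ = 1 / MTBF; FIT = λ × 1e9 = 1e9 / MTBF
λ = 1 / 125685 ≈ 7.956e-06 failures/hour
FIT = 1e9 / 125685 ≈ 7956 failures per 1e9 hours (nearest whole number)

λ = 7.956e-06 /h, FIT = 7956


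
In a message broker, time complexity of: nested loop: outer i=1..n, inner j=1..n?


Reasoning: n iterations times n iterations
Complexity: O(n^2)

O(n^2)


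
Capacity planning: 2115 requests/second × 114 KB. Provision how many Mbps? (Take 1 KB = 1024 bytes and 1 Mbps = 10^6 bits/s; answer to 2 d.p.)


Formula: Mbps = payload_bytes * RPS * 8 / 1e6
Payload per request = 114 KB = 114 * 1024 = 116736 bytes
Total bytes/sec = 116736 * 2115 = 246896640
Total bits/sec = 246896640 * 8 = 1975173120
Mbps = 1975173120 / 1e6 = 1975.17

1975.17 Mbps


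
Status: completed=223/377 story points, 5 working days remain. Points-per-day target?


Formula: Required rate = Remaining points / Days left
Remaining = 377 - 223 = 154 points
Required rate = 154 / 5 = 30.8 points/day

30.8 points/day


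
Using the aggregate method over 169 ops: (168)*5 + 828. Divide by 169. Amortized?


Formula: Amortized cost = Total cost / Operations
Total cost = (168 * 5) + (1 * 828)
Total cost = 840 + 828 = 1668
Amortized = 1668 / 169 = 9.8698

9.8698


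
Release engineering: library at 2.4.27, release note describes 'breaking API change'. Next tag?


Current: 2.4.27
Change category: 'breaking API change' → major bump
SemVer rule: major bump → increment MAJOR, reset MINOR and PATCH to 0
New: 3.0.0

3.0.0


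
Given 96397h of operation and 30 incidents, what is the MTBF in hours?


Formula: MTBF = Total operating time / Number of failures
MTBF = 96397 / 30
MTBF = 3213.23 hours

3213.23 hours


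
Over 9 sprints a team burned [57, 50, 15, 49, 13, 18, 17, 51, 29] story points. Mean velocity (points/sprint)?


Formula: Avg velocity = Total points / Number of sprints
Points: [57, 50, 15, 49, 13, 18, 17, 51, 29]
Sum = 57 + 50 + 15 + 49 + 13 + 18 + 17 + 51 + 29 = 299
Avg velocity = 299 / 9 = 33.22 points/sprint

33.22 points/sprint


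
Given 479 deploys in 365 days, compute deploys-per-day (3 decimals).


Formula: deployments per day = releases / days
= 479 / 365
= 1.312 deploys/day
(equivalently, 9.19 deploys/week)

1.312 deploys/day


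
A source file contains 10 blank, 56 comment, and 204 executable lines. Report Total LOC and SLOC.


Total LOC = blank + comment + code
Total LOC = 10 + 56 + 204 = 270
SLOC (source only) = code = 204

Total LOC: 270, SLOC: 204


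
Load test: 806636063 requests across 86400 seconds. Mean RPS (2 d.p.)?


Formula: throughput = requests / seconds
throughput = 806636063 / 86400
throughput = 9336.07 requests/second

9336.07 requests/second


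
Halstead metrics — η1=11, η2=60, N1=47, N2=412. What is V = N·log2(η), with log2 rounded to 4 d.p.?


Formula: V = N * log2(η), where N = N1 + N2 and η = η1 + η2
η = 11 + 60 = 71
N = 47 + 412 = 459
log2(71) ≈ 6.1497
V = 459 * 6.1497 = 2822.71

2822.71


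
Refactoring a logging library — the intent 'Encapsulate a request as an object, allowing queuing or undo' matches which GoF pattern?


This matches the Command pattern

Command


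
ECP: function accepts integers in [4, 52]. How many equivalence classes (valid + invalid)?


Valid range: [4, 52]
Class 1: x < 4 — invalid
Class 2: 4 ≤ x ≤ 52 — valid
Class 3: x > 52 — invalid
Total equivalence classes: 3

3 equivalence classes


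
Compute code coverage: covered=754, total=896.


Coverage = covered / total * 100
Coverage = 754 / 896 * 100
Coverage = 84.15%

84.15%


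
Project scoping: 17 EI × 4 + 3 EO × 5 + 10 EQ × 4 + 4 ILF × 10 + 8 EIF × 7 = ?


UFP = EI*4 + EO*5 + EQ*4 + ILF*10 + EIF*7
UFP = 17*4 + 3*5 + 10*4 + 4*10 + 8*7
UFP = 68 + 15 + 40 + 40 + 56
UFP = 219

219


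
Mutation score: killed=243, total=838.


Mutation score = killed / total * 100
Mutation score = 243 / 838 * 100
Mutation score = 29.0%

29.0%


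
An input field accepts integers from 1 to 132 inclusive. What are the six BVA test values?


Range: [1, 132]
Boundaries: just below min, min, min+1, max-1, max, just above max
Values: [0, 1, 2, 131, 132, 133]

[0, 1, 2, 131, 132, 133]


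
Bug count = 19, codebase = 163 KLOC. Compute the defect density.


Defect density = defects / KLOC
Defect density = 19 / 163
Defect density = 0.117 defects/KLOC

0.117 defects/KLOC


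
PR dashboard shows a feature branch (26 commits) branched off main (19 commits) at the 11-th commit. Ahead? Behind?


Common ancestor: commit #11
feature commits after divergence: 26 - 11 = 15
main commits after divergence: 19 - 11 = 8
feature is 15 commits ahead of main
main is 8 commits ahead of feature

feature ahead: 15, main ahead: 8


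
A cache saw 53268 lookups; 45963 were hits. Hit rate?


Formula: hit rate = hits / (hits + misses) * 100
hit rate = 45963 / (45963 + 7305) * 100
hit rate = 45963 / 53268 * 100
hit rate = 86.29%

86.29%


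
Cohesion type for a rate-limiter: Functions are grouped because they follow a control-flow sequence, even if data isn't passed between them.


Reasoning: Grouped by order of execution within a routine, not by data flow
Type: Procedural cohesion

Procedural cohesion


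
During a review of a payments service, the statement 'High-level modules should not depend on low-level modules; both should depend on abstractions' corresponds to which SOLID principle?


This describes the Dependency Inversion Principle (DIP)

Dependency Inversion Principle (DIP)


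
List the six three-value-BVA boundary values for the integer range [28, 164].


Range: [28, 164]
Boundaries: just below min, min, min+1, max-1, max, just above max
Values: [27, 28, 29, 163, 164, 165]

[27, 28, 29, 163, 164, 165]


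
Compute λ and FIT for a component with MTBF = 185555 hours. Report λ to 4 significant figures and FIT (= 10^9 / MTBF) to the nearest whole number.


Formula: λ = 1 / MTBF; FIT = λ × 1e9 = 1e9 / MTBF
λ = 1 / 185555 ≈ 5.389e-06 failures/hour
FIT = 1e9 / 185555 ≈ 5389 failures per 1e9 hours (nearest whole number)

λ = 5.389e-06 /h, FIT = 5389


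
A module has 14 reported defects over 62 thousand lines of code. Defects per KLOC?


Defect density = defects / KLOC
Defect density = 14 / 62
Defect density = 0.226 defects/KLOC

0.226 defects/KLOC


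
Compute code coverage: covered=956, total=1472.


Coverage = covered / total * 100
Coverage = 956 / 1472 * 100
Coverage = 64.95%

64.95%


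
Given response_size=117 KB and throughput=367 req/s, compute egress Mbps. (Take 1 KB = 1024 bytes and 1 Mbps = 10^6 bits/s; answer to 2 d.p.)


Formula: Mbps = payload_bytes * RPS * 8 / 1e6
Payload per request = 117 KB = 117 * 1024 = 119808 bytes
Total bytes/sec = 119808 * 367 = 43969536
Total bits/sec = 43969536 * 8 = 351756288
Mbps = 351756288 / 1e6 = 351.76

351.76 Mbps


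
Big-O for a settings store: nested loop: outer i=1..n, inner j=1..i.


Reasoning: triangle: n(n+1)/2 ~ n^2/2
Complexity: O(n^2)

O(n^2)


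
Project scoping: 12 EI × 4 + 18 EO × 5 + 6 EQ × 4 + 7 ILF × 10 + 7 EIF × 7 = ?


UFP = EI*4 + EO*5 + EQ*4 + ILF*10 + EIF*7
UFP = 12*4 + 18*5 + 6*4 + 7*10 + 7*7
UFP = 48 + 90 + 24 + 70 + 49
UFP = 281

281


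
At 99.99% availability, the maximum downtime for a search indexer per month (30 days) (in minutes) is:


Formula: allowed downtime = period * (100 - SLA) / 100
Period (month (30 days)) = 43200 minutes
Unavailability fraction = (100 - 99.99) / 100
Allowed downtime = 43200 * (100 - 99.99) / 100
Allowed downtime = 4.32 minutes

4.32 minutes


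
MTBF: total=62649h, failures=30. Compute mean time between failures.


Formula: MTBF = Total operating time / Number of failures
MTBF = 62649 / 30
MTBF = 2088.3 hours

2088.3 hours


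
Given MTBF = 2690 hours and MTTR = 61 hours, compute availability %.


Availability = MTBF / (MTBF + MTTR)
Availability = 2690 / (2690 + 61)
Availability = 2690 / 2751
Availability = 97.7826%

97.7826%


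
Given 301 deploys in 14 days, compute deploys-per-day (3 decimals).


Formula: deployments per day = releases / days
= 301 / 14
= 21.5 deploys/day
(equivalently, 150.5 deploys/week)

21.5 deploys/day


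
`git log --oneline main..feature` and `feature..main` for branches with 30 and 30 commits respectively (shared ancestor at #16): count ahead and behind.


Common ancestor: commit #16
feature commits after divergence: 30 - 16 = 14
main commits after divergence: 30 - 16 = 14
feature is 14 commits ahead of main
main is 14 commits ahead of feature

feature ahead: 14, main ahead: 14


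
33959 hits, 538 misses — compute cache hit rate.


Formula: hit rate = hits / (hits + misses) * 100
hit rate = 33959 / (33959 + 538) * 100
hit rate = 33959 / 34497 * 100
hit rate = 98.44%

98.44%


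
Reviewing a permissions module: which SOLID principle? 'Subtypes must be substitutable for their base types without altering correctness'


This describes the Liskov Substitution Principle (LSP)

Liskov Substitution Principle (LSP)


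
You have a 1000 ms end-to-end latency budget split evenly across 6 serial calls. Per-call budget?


Formula: per_stage = total_budget / stages
per_stage = 1000 / 6
per_stage = 166.67 ms

166.67 ms


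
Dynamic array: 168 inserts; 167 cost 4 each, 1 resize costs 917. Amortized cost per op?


Formula: Amortized cost = Total cost / Operations
Total cost = (167 * 4) + (1 * 917)
Total cost = 668 + 917 = 1585
Amortized = 1585 / 168 = 9.4345

9.4345


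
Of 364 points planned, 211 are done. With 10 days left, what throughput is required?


Formula: Required rate = Remaining points / Days left
Remaining = 364 - 211 = 153 points
Required rate = 153 / 10 = 15.3 points/day

15.3 points/day


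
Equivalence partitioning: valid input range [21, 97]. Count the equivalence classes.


Valid range: [21, 97]
Class 1: x < 21 — invalid
Class 2: 21 ≤ x ≤ 97 — valid
Class 3: x > 97 — invalid
Total equivalence classes: 3

3 equivalence classes


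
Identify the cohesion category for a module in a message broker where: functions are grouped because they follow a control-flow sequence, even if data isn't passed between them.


Reasoning: Grouped by order of execution within a routine, not by data flow
Type: Procedural cohesion

Procedural cohesion


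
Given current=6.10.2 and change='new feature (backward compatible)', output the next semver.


Current: 6.10.2
Change category: 'new feature (backward compatible)' → minor bump
SemVer rule: minor bump → increment MINOR, reset PATCH to 0 (MAJOR unchanged)
New: 6.11.0

6.11.0


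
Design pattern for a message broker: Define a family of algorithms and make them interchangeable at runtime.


This matches the Strategy pattern

Strategy


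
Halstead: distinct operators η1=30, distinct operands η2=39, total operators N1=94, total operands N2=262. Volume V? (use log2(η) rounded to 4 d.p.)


Formula: V = N * log2(η), where N = N1 + N2 and η = η1 + η2
η = 30 + 39 = 69
N = 94 + 262 = 356
log2(69) ≈ 6.1085
V = 356 * 6.1085 = 2174.63

2174.63


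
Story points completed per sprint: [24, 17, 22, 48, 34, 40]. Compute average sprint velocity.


Formula: Avg velocity = Total points / Number of sprints
Points: [24, 17, 22, 48, 34, 40]
Sum = 24 + 17 + 22 + 48 + 34 + 40 = 185
Avg velocity = 185 / 6 = 30.83 points/sprint

30.83 points/sprint


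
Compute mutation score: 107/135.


Mutation score = killed / total * 100
Mutation score = 107 / 135 * 100
Mutation score = 79.26%

79.26%


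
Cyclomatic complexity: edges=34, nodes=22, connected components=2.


Formula: V(G) = E - N + 2P
V(G) = 34 - 22 + 2*2
V(G) = 12 + 4
V(G) = 16

16


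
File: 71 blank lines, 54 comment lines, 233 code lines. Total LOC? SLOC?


Total LOC = blank + comment + code
Total LOC = 71 + 54 + 233 = 358
SLOC (source only) = code = 233

Total LOC: 358, SLOC: 233


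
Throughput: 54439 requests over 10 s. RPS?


Formula: throughput = requests / seconds
throughput = 54439 / 10
throughput = 5443.9 requests/second

5443.9 requests/second


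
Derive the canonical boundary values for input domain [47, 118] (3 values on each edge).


Range: [47, 118]
Boundaries: just below min, min, min+1, max-1, max, just above max
Values: [46, 47, 48, 117, 118, 119]

[46, 47, 48, 117, 118, 119]


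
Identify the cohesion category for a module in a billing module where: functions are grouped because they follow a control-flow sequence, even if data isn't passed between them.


Reasoning: Grouped by order of execution within a routine, not by data flow
Type: Procedural cohesion

Procedural cohesion


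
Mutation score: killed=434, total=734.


Mutation score = killed / total * 100
Mutation score = 434 / 734 * 100
Mutation score = 59.13%

59.13%


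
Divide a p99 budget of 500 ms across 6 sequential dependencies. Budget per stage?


Formula: per_stage = total_budget / stages
per_stage = 500 / 6
per_stage = 83.33 ms

83.33 ms


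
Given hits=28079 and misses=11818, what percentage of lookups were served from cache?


Formula: hit rate = hits / (hits + misses) * 100
hit rate = 28079 / (28079 + 11818) * 100
hit rate = 28079 / 39897 * 100
hit rate = 70.38%

70.38%


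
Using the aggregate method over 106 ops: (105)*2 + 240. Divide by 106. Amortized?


Formula: Amortized cost = Total cost / Operations
Total cost = (105 * 2) + (1 * 240)
Total cost = 210 + 240 = 450
Amortized = 450 / 106 = 4.2453

4.2453


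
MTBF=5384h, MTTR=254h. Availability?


Availability = MTBF / (MTBF + MTTR)
Availability = 5384 / (5384 + 254)
Availability = 5384 / 5638
Availability = 95.4949%

95.4949%


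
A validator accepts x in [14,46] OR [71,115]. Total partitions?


Valid ranges: [14,46] and [71,115]
Class 1: x < 14 — invalid
Class 2: 14 ≤ x ≤ 46 — valid
Class 3: 46 < x < 71 — invalid (gap between ranges)
Class 4: 71 ≤ x ≤ 115 — valid
Class 5: x > 115 — invalid
Total equivalence classes: 5

5 equivalence classes


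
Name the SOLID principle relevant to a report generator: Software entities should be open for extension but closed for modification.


This describes the Open/Closed Principle (OCP)

Open/Closed Principle (OCP)


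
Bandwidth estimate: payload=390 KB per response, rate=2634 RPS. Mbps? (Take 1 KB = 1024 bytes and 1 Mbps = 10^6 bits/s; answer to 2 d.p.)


Formula: Mbps = payload_bytes * RPS * 8 / 1e6
Payload per request = 390 KB = 390 * 1024 = 399360 bytes
Total bytes/sec = 399360 * 2634 = 1051914240
Total bits/sec = 1051914240 * 8 = 8415313920
Mbps = 8415313920 / 1e6 = 8415.31

8415.31 Mbps


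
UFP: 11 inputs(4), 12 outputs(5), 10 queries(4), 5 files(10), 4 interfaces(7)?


UFP = EI*4 + EO*5 + EQ*4 + ILF*10 + EIF*7
UFP = 11*4 + 12*5 + 10*4 + 5*10 + 4*7
UFP = 44 + 60 + 40 + 50 + 28
UFP = 222

222


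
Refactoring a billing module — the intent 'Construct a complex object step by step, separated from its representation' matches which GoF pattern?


This matches the Builder pattern

Builder


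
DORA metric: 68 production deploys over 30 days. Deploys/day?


Formula: deployments per day = releases / days
= 68 / 30
= 2.267 deploys/day
(equivalently, 15.87 deploys/week)

2.267 deploys/day


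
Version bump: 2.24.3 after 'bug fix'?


Current: 2.24.3
Change category: 'bug fix' → patch bump
SemVer rule: patch bump → increment PATCH (MAJOR and MINOR unchanged)
New: 2.24.4

2.24.4


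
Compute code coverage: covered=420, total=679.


Coverage = covered / total * 100
Coverage = 420 / 679 * 100
Coverage = 61.86%

61.86%


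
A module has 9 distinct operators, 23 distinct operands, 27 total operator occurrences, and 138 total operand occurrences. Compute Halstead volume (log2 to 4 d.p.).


Formula: V = N * log2(η), where N = N1 + N2 and η = η1 + η2
η = 9 + 23 = 32
N = 27 + 138 = 165
log2(32) ≈ 5.0000
V = 165 * 5.0000 = 825.00

825.00


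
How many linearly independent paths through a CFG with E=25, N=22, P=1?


Formula: V(G) = E - N + 2P
V(G) = 25 - 22 + 2*1
V(G) = 3 + 2
V(G) = 5

5


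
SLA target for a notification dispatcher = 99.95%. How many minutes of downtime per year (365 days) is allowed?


Formula: allowed downtime = period * (100 - SLA) / 100
Period (year (365 days)) = 525600 minutes
Unavailability fraction = (100 - 99.95) / 100
Allowed downtime = 525600 * (100 - 99.95) / 100
Allowed downtime = 262.8 minutes

262.8 minutes


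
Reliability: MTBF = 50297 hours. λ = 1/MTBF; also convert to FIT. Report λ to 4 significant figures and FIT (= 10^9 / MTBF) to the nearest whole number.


Formula: λ = 1 / MTBF; FIT = λ × 1e9 = 1e9 / MTBF
λ = 1 / 50297 ≈ 1.988e-05 failures/hour
FIT = 1e9 / 50297 ≈ 19882 failures per 1e9 hours (nearest whole number)

λ = 1.988e-05 /h, FIT = 19882


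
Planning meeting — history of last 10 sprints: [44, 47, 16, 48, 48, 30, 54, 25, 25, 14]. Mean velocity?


Formula: Avg velocity = Total points / Number of sprints
Points: [44, 47, 16, 48, 48, 30, 54, 25, 25, 14]
Sum = 44 + 47 + 16 + 48 + 48 + 30 + 54 + 25 + 25 + 14 = 351
Avg velocity = 351 / 10 = 35.1 points/sprint

35.1 points/sprint


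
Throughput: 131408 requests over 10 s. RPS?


Formula: throughput = requests / seconds
throughput = 131408 / 10
throughput = 13140.8 requests/second

13140.8 requests/second


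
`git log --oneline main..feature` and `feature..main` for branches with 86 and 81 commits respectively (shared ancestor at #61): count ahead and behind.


Common ancestor: commit #61
feature commits after divergence: 86 - 61 = 25
main commits after divergence: 81 - 61 = 20
feature is 25 commits ahead of main
main is 20 commits ahead of feature

feature ahead: 25, main ahead: 20


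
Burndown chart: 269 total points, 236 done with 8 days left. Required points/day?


Formula: Required rate = Remaining points / Days left
Remaining = 269 - 236 = 33 points
Required rate = 33 / 8 = 4.13 points/day

4.13 points/day


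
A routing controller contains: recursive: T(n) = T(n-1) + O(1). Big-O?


Reasoning: linear recursion with constant work per frame
Complexity: O(n)

O(n)


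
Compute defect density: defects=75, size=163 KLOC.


Defect density = defects / KLOC
Defect density = 75 / 163
Defect density = 0.46 defects/KLOC

0.46 defects/KLOC


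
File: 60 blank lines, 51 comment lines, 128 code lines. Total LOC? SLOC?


Total LOC = blank + comment + code
Total LOC = 60 + 51 + 128 = 239
SLOC (source only) = code = 128

Total LOC: 239, SLOC: 128


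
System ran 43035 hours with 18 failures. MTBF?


Formula: MTBF = Total operating time / Number of failures
MTBF = 43035 / 18
MTBF = 2390.83 hours

2390.83 hours


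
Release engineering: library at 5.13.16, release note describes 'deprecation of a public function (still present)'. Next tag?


Current: 5.13.16
Change category: 'deprecation of a public function (still present)' → minor bump
SemVer rule: minor bump → increment MINOR, reset PATCH to 0 (MAJOR unchanged)
New: 5.14.0

5.14.0


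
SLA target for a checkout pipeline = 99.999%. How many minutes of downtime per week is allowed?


Formula: allowed downtime = period * (100 - SLA) / 100
Period (week) = 10080 minutes
Unavailability fraction = (100 - 99.999) / 100
Allowed downtime = 10080 * (100 - 99.999) / 100
Allowed downtime = 0.1008 minutes

0.1008 minutes


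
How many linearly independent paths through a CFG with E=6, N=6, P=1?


Formula: V(G) = E - N + 2P
V(G) = 6 - 6 + 2*1
V(G) = 0 + 2
V(G) = 2

2


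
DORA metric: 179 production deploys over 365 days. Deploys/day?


Formula: deployments per day = releases / days
= 179 / 365
= 0.49 deploys/day
(equivalently, 3.43 deploys/week)

0.49 deploys/day


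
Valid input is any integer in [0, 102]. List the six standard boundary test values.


Range: [0, 102]
Boundaries: just below min, min, min+1, max-1, max, just above max
Values: [-1, 0, 1, 101, 102, 103]

[-1, 0, 1, 101, 102, 103]


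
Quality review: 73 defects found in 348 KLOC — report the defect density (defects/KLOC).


Defect density = defects / KLOC
Defect density = 73 / 348
Defect density = 0.21 defects/KLOC

0.21 defects/KLOC


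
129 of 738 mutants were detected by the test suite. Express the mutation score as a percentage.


Mutation score = killed / total * 100
Mutation score = 129 / 738 * 100
Mutation score = 17.48%

17.48%


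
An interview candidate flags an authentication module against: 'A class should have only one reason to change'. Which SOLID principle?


This describes the Single Responsibility Principle (SRP)

Single Responsibility Principle (SRP)


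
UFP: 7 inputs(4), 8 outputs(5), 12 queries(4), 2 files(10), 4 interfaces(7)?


UFP = EI*4 + EO*5 + EQ*4 + ILF*10 + EIF*7
UFP = 7*4 + 8*5 + 12*4 + 2*10 + 4*7
UFP = 28 + 40 + 48 + 20 + 28
UFP = 164

164


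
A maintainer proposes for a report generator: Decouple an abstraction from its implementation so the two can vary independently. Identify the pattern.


This matches the Bridge pattern

Bridge


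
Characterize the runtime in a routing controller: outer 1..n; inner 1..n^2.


Reasoning: n times n^2
Complexity: O(n^3)

O(n^3)


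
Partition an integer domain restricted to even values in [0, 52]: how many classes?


Constraint: even integers in [0, 52]
Class 1: x < 0 — out-of-range invalid
Class 2: x in [0,52] but odd — wrong type invalid
Class 3: x in [0,52] and even — valid
Class 4: x > 52 — out-of-range invalid
Total equivalence classes: 4

4 equivalence classes


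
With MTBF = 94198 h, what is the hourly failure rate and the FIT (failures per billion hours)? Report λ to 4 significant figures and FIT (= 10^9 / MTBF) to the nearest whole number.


Formula: λ = 1 / MTBF; FIT = λ × 1e9 = 1e9 / MTBF
λ = 1 / 94198 ≈ 1.062e-05 failures/hour
FIT = 1e9 / 94198 ≈ 10616 failures per 1e9 hours (nearest whole number)

λ = 1.062e-05 /h, FIT = 10616


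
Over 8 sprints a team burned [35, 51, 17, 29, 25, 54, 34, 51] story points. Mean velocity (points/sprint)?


Formula: Avg velocity = Total points / Number of sprints
Points: [35, 51, 17, 29, 25, 54, 34, 51]
Sum = 35 + 51 + 17 + 29 + 25 + 54 + 34 + 51 = 296
Avg velocity = 296 / 8 = 37.0 points/sprint

37.0 points/sprint


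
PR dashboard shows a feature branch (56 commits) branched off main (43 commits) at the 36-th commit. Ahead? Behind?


Common ancestor: commit #36
feature commits after divergence: 56 - 36 = 20
main commits after divergence: 43 - 36 = 7
feature is 20 commits ahead of main
main is 7 commits ahead of feature

feature ahead: 20, main ahead: 7


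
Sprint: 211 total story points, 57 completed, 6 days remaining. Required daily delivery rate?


Formula: Required rate = Remaining points / Days left
Remaining = 211 - 57 = 154 points
Required rate = 154 / 6 = 25.67 points/day

25.67 points/day


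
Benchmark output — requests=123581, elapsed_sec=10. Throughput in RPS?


Formula: throughput = requests / seconds
throughput = 123581 / 10
throughput = 12358.1 requests/second

12358.1 requests/second


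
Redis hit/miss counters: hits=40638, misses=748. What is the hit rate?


Formula: hit rate = hits / (hits + misses) * 100
hit rate = 40638 / (40638 + 748) * 100
hit rate = 40638 / 41386 * 100
hit rate = 98.19%

98.19%


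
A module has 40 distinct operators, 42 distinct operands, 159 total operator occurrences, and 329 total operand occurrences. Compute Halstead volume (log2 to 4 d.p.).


Formula: V = N * log2(η), where N = N1 + N2 and η = η1 + η2
η = 40 + 42 = 82
N = 159 + 329 = 488
log2(82) ≈ 6.3576
V = 488 * 6.3576 = 3102.51

3102.51


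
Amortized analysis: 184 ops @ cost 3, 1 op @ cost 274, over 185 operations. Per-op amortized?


Formula: Amortized cost = Total cost / Operations
Total cost = (184 * 3) + (1 * 274)
Total cost = 552 + 274 = 826
Amortized = 826 / 185 = 4.4649

4.4649


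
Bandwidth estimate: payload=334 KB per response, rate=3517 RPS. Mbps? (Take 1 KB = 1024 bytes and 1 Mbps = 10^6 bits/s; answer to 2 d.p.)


Formula: Mbps = payload_bytes * RPS * 8 / 1e6
Payload per request = 334 KB = 334 * 1024 = 342016 bytes
Total bytes/sec = 342016 * 3517 = 1202870272
Total bits/sec = 1202870272 * 8 = 9622962176
Mbps = 9622962176 / 1e6 = 9622.96

9622.96 Mbps


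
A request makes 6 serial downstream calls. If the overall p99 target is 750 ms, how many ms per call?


Formula: per_stage = total_budget / stages
per_stage = 750 / 6
per_stage = 125.0 ms

125.0 ms


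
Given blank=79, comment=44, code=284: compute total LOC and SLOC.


Total LOC = blank + comment + code
Total LOC = 79 + 44 + 284 = 407
SLOC (source only) = code = 284

Total LOC: 407, SLOC: 284


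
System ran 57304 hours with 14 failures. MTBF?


Formula: MTBF = Total operating time / Number of failures
MTBF = 57304 / 14
MTBF = 4093.14 hours

4093.14 hours


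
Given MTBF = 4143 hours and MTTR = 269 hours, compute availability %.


Availability = MTBF / (MTBF + MTTR)
Availability = 4143 / (4143 + 269)
Availability = 4143 / 4412
Availability = 93.903%

93.903%


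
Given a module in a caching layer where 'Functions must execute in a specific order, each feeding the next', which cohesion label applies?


Reasoning: Output of one is input to next
Type: Sequential cohesion

Sequential cohesion


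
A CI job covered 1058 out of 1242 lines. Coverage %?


Coverage = covered / total * 100
Coverage = 1058 / 1242 * 100
Coverage = 85.19%

85.19%


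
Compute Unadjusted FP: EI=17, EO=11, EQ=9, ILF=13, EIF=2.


UFP = EI*4 + EO*5 + EQ*4 + ILF*10 + EIF*7
UFP = 17*4 + 11*5 + 9*4 + 13*10 + 2*7
UFP = 68 + 55 + 36 + 130 + 14
UFP = 303

303


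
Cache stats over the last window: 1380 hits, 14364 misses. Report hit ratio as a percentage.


Formula: hit rate = hits / (hits + misses) * 100
hit rate = 1380 / (1380 + 14364) * 100
hit rate = 1380 / 15744 * 100
hit rate = 8.77%

8.77%


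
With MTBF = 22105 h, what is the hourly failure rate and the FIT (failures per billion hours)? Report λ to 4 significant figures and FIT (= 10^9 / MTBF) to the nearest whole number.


Formula: λ = 1 / MTBF; FIT = λ × 1e9 = 1e9 / MTBF
λ = 1 / 22105 ≈ 4.524e-05 failures/hour
FIT = 1e9 / 22105 ≈ 45239 failures per 1e9 hours (nearest whole number)

λ = 4.524e-05 /h, FIT = 45239


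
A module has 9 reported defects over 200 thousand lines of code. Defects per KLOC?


Defect density = defects / KLOC
Defect density = 9 / 200
Defect density = 0.045 defects/KLOC

0.045 defects/KLOC


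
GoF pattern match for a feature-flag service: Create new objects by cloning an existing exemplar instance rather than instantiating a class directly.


This matches the Prototype pattern

Prototype


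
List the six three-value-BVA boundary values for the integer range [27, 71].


Range: [27, 71]
Boundaries: just below min, min, min+1, max-1, max, just above max
Values: [26, 27, 28, 70, 71, 72]

[26, 27, 28, 70, 71, 72]


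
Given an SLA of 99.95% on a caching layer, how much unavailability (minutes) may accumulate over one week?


Formula: allowed downtime = period * (100 - SLA) / 100
Period (week) = 10080 minutes
Unavailability fraction = (100 - 99.95) / 100
Allowed downtime = 10080 * (100 - 99.95) / 100
Allowed downtime = 5.04 minutes

5.04 minutes


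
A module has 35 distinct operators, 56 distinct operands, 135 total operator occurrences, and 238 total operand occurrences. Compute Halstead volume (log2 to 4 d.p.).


Formula: V = N * log2(η), where N = N1 + N2 and η = η1 + η2
η = 35 + 56 = 91
N = 135 + 238 = 373
log2(91) ≈ 6.5078
V = 373 * 6.5078 = 2427.41

2427.41


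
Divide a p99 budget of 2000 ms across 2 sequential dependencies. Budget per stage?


Formula: per_stage = total_budget / stages
per_stage = 2000 / 2
per_stage = 1000.0 ms

1000.0 ms


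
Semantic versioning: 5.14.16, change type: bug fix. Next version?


Current: 5.14.16
Change category: 'bug fix' → patch bump
SemVer rule: patch bump → increment PATCH (MAJOR and MINOR unchanged)
New: 5.14.17

5.14.17


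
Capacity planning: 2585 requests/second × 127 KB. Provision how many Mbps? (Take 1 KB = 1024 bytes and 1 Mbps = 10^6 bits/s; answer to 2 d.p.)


Formula: Mbps = payload_bytes * RPS * 8 / 1e6
Payload per request = 127 KB = 127 * 1024 = 130048 bytes
Total bytes/sec = 130048 * 2585 = 336174080
Total bits/sec = 336174080 * 8 = 2689392640
Mbps = 2689392640 / 1e6 = 2689.39

2689.39 Mbps


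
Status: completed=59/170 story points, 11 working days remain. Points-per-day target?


Formula: Required rate = Remaining points / Days left
Remaining = 170 - 59 = 111 points
Required rate = 111 / 11 = 10.09 points/day

10.09 points/day


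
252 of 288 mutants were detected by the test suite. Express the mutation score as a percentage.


Mutation score = killed / total * 100
Mutation score = 252 / 288 * 100
Mutation score = 87.5%

87.5%


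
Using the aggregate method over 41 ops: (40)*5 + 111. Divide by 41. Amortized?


Formula: Amortized cost = Total cost / Operations
Total cost = (40 * 5) + (1 * 111)
Total cost = 200 + 111 = 311
Amortized = 311 / 41 = 7.5854

7.5854


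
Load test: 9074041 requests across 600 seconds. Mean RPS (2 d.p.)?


Formula: throughput = requests / seconds
throughput = 9074041 / 600
throughput = 15123.4 requests/second

15123.4 requests/second


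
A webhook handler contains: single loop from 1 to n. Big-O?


Reasoning: one pass through n items
Complexity: O(n)

O(n)


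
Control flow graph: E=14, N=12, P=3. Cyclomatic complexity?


Formula: V(G) = E - N + 2P
V(G) = 14 - 12 + 2*3
V(G) = 2 + 6
V(G) = 8

8


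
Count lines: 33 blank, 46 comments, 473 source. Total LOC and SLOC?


Total LOC = blank + comment + code
Total LOC = 33 + 46 + 473 = 552
SLOC (source only) = code = 473

Total LOC: 552, SLOC: 473


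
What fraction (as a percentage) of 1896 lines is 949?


Coverage = covered / total * 100
Coverage = 949 / 1896 * 100
Coverage = 50.05%

50.05%


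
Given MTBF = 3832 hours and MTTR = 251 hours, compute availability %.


Availability = MTBF / (MTBF + MTTR)
Availability = 3832 / (3832 + 251)
Availability = 3832 / 4083
Availability = 93.8526%

93.8526%


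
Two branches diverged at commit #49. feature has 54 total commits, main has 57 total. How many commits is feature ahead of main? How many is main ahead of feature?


Common ancestor: commit #49
feature commits after divergence: 54 - 49 = 5
main commits after divergence: 57 - 49 = 8
feature is 5 commits ahead of main
main is 8 commits ahead of feature

feature ahead: 5, main ahead: 8


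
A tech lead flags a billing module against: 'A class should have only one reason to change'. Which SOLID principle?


This describes the Single Responsibility Principle (SRP)

Single Responsibility Principle (SRP)


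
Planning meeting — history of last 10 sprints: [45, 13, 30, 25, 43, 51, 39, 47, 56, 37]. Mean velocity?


Formula: Avg velocity = Total points / Number of sprints
Points: [45, 13, 30, 25, 43, 51, 39, 47, 56, 37]
Sum = 45 + 13 + 30 + 25 + 43 + 51 + 39 + 47 + 56 + 37 = 386
Avg velocity = 386 / 10 = 38.6 points/sprint

38.6 points/sprint


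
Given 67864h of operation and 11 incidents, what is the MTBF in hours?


Formula: MTBF = Total operating time / Number of failures
MTBF = 67864 / 11
MTBF = 6169.45 hours

6169.45 hours


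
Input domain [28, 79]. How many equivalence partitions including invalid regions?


Valid range: [28, 79]
Class 1: x < 28 — invalid
Class 2: 28 ≤ x ≤ 79 — valid
Class 3: x > 79 — invalid
Total equivalence classes: 3

3 equivalence classes


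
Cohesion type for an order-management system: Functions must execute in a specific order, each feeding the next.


Reasoning: Output of one is input to next
Type: Sequential cohesion

Sequential cohesion


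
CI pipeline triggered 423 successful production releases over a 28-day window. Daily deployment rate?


Formula: deployments per day = releases / days
= 423 / 28
= 15.107 deploys/day
(equivalently, 105.75 deploys/week)

15.107 deploys/day


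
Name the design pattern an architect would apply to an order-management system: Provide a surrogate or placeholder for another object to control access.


This matches the Proxy pattern

Proxy


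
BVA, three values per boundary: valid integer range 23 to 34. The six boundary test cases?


Range: [23, 34]
Boundaries: just below min, min, min+1, max-1, max, just above max
Values: [22, 23, 24, 33, 34, 35]

[22, 23, 24, 33, 34, 35]


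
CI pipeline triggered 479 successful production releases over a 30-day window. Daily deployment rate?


Formula: deployments per day = releases / days
= 479 / 30
= 15.967 deploys/day
(equivalently, 111.77 deploys/week)

15.967 deploys/day


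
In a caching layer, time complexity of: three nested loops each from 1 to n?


Reasoning: three levels of nesting over n
Complexity: O(n^3)

O(n^3)


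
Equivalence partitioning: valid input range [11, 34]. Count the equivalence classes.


Valid range: [11, 34]
Class 1: x < 11 — invalid
Class 2: 11 ≤ x ≤ 34 — valid
Class 3: x > 34 — invalid
Total equivalence classes: 3

3 equivalence classes


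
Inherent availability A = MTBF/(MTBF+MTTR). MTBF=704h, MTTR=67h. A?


Availability = MTBF / (MTBF + MTTR)
Availability = 704 / (704 + 67)
Availability = 704 / 771
Availability = 91.31%

91.31%


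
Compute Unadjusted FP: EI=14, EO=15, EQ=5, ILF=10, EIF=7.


UFP = EI*4 + EO*5 + EQ*4 + ILF*10 + EIF*7
UFP = 14*4 + 15*5 + 5*4 + 10*10 + 7*7
UFP = 56 + 75 + 20 + 100 + 49
UFP = 300

300


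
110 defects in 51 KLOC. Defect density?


Defect density = defects / KLOC
Defect density = 110 / 51
Defect density = 2.157 defects/KLOC

2.157 defects/KLOC


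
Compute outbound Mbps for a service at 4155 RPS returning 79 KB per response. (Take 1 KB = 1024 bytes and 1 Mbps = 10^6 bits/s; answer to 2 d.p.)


Formula: Mbps = payload_bytes * RPS * 8 / 1e6
Payload per request = 79 KB = 79 * 1024 = 80896 bytes
Total bytes/sec = 80896 * 4155 = 336122880
Total bits/sec = 336122880 * 8 = 2688983040
Mbps = 2688983040 / 1e6 = 2688.98

2688.98 Mbps


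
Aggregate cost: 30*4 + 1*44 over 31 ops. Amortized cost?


Formula: Amortized cost = Total cost / Operations
Total cost = (30 * 4) + (1 * 44)
Total cost = 120 + 44 = 164
Amortized = 164 / 31 = 5.2903

5.2903


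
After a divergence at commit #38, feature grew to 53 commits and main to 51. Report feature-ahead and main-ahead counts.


Common ancestor: commit #38
feature commits after divergence: 53 - 38 = 15
main commits after divergence: 51 - 38 = 13
feature is 15 commits ahead of main
main is 13 commits ahead of feature

feature ahead: 15, main ahead: 13


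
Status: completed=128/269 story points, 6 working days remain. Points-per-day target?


Formula: Required rate = Remaining points / Days left
Remaining = 269 - 128 = 141 points
Required rate = 141 / 6 = 23.5 points/day

23.5 points/day


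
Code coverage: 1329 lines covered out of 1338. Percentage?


Coverage = covered / total * 100
Coverage = 1329 / 1338 * 100
Coverage = 99.33%

99.33%


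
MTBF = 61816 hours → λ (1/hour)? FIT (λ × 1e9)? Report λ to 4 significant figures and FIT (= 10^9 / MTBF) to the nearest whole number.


Formula: λ = 1 / MTBF; FIT = λ × 1e9 = 1e9 / MTBF
λ = 1 / 61816 ≈ 1.618e-05 failures/hour
FIT = 1e9 / 61816 ≈ 16177 failures per 1e9 hours (nearest whole number)

λ = 1.618e-05 /h, FIT = 16177


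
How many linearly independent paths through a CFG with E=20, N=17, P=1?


Formula: V(G) = E - N + 2P
V(G) = 20 - 17 + 2*1
V(G) = 3 + 2
V(G) = 5

5


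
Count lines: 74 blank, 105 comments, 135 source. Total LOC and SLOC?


Total LOC = blank + comment + code
Total LOC = 74 + 105 + 135 = 314
SLOC (source only) = code = 135

Total LOC: 314, SLOC: 135


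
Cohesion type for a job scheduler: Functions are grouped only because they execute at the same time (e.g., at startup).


Reasoning: Related by timing only
Type: Temporal cohesion

Temporal cohesion


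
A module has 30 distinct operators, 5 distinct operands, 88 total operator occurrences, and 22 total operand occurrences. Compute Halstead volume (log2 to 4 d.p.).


Formula: V = N * log2(η), where N = N1 + N2 and η = η1 + η2
η = 30 + 5 = 35
N = 88 + 22 = 110
log2(35) ≈ 5.1293
V = 110 * 5.1293 = 564.22

564.22


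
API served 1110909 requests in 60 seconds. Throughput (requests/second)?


Formula: throughput = requests / seconds
throughput = 1110909 / 60
throughput = 18515.15 requests/second

18515.15 requests/second


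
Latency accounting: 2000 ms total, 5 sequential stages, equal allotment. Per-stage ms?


Formula: per_stage = total_budget / stages
per_stage = 2000 / 5
per_stage = 400.0 ms

400.0 ms


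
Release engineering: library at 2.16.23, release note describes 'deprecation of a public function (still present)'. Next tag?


Current: 2.16.23
Change category: 'deprecation of a public function (still present)' → minor bump
SemVer rule: minor bump → increment MINOR, reset PATCH to 0 (MAJOR unchanged)
New: 2.17.0

2.17.0
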